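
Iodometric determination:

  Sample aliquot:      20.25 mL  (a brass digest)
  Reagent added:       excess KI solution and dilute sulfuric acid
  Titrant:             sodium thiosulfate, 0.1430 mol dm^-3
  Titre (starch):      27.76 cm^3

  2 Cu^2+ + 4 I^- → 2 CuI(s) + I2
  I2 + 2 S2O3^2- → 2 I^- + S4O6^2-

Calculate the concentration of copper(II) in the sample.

0.1960 mol/L

n(S2O3^2-) = 0.02776 × 0.1430 = 3.970 × 10^-3 mol
n(I2) = n(S2O3^2-)/2 = 1.985 × 10^-3 mol
From the 2:1 ratio, n(Cu2+) in the aliquot = 2/1 × 1.985 × 10^-3 = 3.970 × 10^-3 mol
[Cu2+] = 3.970 × 10^-3 / 0.02025 = 0.1960 mol/L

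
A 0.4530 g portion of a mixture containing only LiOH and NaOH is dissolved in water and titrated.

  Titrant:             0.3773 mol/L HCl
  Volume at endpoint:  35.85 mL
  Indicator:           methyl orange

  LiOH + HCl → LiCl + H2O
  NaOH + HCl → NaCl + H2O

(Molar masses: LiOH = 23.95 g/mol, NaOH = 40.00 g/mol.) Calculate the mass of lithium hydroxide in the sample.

n(HCl) = 0.03585 × 0.3773 = 0.01353 mol
Let x = n(LiOH), y = n(NaOH).
Titrant: 1x + 1y = 0.01353;  mass: 23.95x + 40.00y = 0.4530
Solving, x = 5.486 × 10^-3 mol, y = 8.040 × 10^-3 mol
mass of LiOH = 5.486 × 10^-3 × 23.95 = 0.1314 g

0.1314 g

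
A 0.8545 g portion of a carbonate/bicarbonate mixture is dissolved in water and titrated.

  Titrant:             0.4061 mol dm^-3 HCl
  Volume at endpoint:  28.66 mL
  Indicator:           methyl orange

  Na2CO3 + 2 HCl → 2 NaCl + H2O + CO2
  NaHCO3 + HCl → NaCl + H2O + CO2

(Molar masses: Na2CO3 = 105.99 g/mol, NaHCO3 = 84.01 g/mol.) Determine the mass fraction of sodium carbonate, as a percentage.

n(HCl) = 0.02866 × 0.4061 = 0.01164 mol
Let x = n(Na2CO3), y = n(NaHCO3).
Titrant: 2x + 1y = 0.01164;  mass: 105.99x + 84.01y = 0.8545
Solving, x = 1.987 × 10^-3 mol, y = 7.664 × 10^-3 mol
mass of Na2CO3 = 1.987 × 10^-3 × 105.99 = 0.2106 g
% Na2CO3 = 0.2106 / 0.8545 × 100 = 24.65 %

24.65 %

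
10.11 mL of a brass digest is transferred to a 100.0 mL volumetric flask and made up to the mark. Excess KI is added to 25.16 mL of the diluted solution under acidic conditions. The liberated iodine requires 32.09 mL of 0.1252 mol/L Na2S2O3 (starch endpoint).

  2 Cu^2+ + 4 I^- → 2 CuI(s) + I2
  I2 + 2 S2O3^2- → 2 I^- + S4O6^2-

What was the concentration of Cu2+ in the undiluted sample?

n(S2O3^2-) = 0.03209 × 0.1252 = 4.018 × 10^-3 mol
n(I2) = n(S2O3^2-)/2 = 2.009 × 10^-3 mol
From the 2:1 ratio, n(Cu2+) in the aliquot = 2/1 × 2.009 × 10^-3 = 4.018 × 10^-3 mol
[Cu2+]_dilute = 4.018 × 10^-3 / 0.02516 = 0.1597 mol/L
[Cu2+]_original = 0.1597 × 100.0/10.11 = 1.579 mol/L

1.579 mol/L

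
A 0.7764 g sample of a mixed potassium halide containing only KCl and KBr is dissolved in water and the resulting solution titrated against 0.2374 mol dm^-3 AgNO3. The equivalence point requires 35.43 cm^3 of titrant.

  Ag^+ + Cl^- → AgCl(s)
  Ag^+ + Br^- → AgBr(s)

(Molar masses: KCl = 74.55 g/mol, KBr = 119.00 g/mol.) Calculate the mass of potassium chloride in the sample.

0.3766 g

n(AgNO3) = 0.03543 × 0.2374 = 8.411 × 10^-3 mol
Let x = n(KCl), y = n(KBr).
Titrant: 1x + 1y = 8.411 × 10^-3;  mass: 74.55x + 119.00y = 0.7764
Solving, x = 5.051 × 10^-3 mol, y = 3.360 × 10^-3 mol
mass of KCl = 5.051 × 10^-3 × 74.55 = 0.3766 g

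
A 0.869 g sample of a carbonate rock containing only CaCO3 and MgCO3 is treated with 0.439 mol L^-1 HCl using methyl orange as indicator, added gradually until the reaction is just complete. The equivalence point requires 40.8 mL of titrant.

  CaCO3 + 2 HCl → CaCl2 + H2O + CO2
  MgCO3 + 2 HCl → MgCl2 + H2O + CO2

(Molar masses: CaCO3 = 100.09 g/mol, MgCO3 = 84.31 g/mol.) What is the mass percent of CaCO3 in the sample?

n(HCl) = 0.0408 × 0.439 = 0.0179 mol
Let x = n(CaCO3), y = n(MgCO3).
Titrant: 2x + 2y = 0.0179;  mass: 100.09x + 84.31y = 0.869
Solving, x = 7.22 × 10^-3 mol, y = 1.73 × 10^-3 mol
mass of CaCO3 = 7.22 × 10^-3 × 100.09 = 0.723 g
% CaCO3 = 0.723 / 0.869 × 100 = 83.2 %

83.2 %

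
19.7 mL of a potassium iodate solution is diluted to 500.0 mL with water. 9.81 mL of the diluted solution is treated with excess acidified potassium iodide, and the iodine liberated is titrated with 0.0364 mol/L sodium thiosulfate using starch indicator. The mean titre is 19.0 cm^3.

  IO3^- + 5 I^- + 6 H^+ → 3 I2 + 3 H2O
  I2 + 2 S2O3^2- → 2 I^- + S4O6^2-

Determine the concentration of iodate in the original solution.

0.298 mol/L

n(S2O3^2-) = 0.0190 × 0.0364 = 6.92 × 10^-4 mol
n(I2) = n(S2O3^2-)/2 = 3.46 × 10^-4 mol
From the 1:3 ratio, n(IO3^-) in the aliquot = 1/3 × 3.46 × 10^-4 = 1.15 × 10^-4 mol
[IO3^-]_dilute = 1.15 × 10^-4 / 0.00981 = 0.0117 mol/L
[IO3^-]_original = 0.0117 × 500.0/19.7 = 0.298 mol/L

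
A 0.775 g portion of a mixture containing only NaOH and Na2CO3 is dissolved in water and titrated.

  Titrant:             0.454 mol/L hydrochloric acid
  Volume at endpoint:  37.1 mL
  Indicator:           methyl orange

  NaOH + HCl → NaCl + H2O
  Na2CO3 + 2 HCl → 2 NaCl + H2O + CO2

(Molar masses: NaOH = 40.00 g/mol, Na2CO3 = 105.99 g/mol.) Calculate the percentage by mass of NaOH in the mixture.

n(HCl) = 0.0371 × 0.454 = 0.0168 mol
Let x = n(NaOH), y = n(Na2CO3).
Titrant: 1x + 2y = 0.0168;  mass: 40.00x + 105.99y = 0.775
Solving, x = 9.05 × 10^-3 mol, y = 3.90 × 10^-3 mol
mass of NaOH = 9.05 × 10^-3 × 40.00 = 0.362 g
% NaOH = 0.362 / 0.775 × 100 = 46.7 %

46.7 %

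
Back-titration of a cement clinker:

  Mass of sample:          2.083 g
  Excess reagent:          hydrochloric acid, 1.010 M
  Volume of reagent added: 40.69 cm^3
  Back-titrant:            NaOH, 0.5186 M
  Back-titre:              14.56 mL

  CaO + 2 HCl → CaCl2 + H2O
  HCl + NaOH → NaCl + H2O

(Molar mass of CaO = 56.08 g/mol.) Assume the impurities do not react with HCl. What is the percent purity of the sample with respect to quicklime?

n(HCl) added = 0.04069 × 1.010 = 0.04110 mol
n(NaOH) used in back-titration = 0.01456 × 0.5186 = 7.551 × 10^-3 mol
n(HCl) left over = 7.551 × 10^-3 mol (1:1 ratio)
n(HCl) consumed by analyte = 0.04110 − 7.551 × 10^-3 = 0.03355 mol
From the 1:2 ratio, n(CaO) = 1/2 × 0.03355 = 0.01677 mol
mass of CaO = 0.01677 × 56.08 = 0.9406 g
% CaO = 0.9406 / 2.083 × 100 = 45.16 %

45.16 %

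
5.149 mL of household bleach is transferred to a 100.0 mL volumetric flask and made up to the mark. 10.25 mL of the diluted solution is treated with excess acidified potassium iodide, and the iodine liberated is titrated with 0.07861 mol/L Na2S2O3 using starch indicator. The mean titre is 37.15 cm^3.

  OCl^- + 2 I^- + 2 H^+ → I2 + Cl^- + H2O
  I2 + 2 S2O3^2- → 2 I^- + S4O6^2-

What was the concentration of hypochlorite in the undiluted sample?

2.767 mol/L

n(S2O3^2-) = 0.03715 × 0.07861 = 2.920 × 10^-3 mol
n(I2) = n(S2O3^2-)/2 = 1.460 × 10^-3 mol
n(OCl^-) in the aliquot = 1.460 × 10^-3 mol (1:1 ratio)
[OCl^-]_dilute = 1.460 × 10^-3 / 0.01025 = 0.1425 mol/L
[OCl^-]_original = 0.1425 × 100.0/5.149 = 2.767 mol/L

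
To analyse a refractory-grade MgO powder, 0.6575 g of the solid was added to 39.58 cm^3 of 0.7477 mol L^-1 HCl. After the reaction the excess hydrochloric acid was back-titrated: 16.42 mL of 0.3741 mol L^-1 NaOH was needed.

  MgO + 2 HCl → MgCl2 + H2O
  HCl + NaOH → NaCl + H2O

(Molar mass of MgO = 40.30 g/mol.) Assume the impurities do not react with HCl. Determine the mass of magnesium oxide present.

0.4725 g

n(HCl) added = 0.03958 × 0.7477 = 0.02959 mol
n(NaOH) used in back-titration = 0.01642 × 0.3741 = 6.143 × 10^-3 mol
n(HCl) left over = 6.143 × 10^-3 mol (1:1 ratio)
n(HCl) consumed by analyte = 0.02959 − 6.143 × 10^-3 = 0.02345 mol
From the 1:2 ratio, n(MgO) = 1/2 × 0.02345 = 0.01173 mol
mass of MgO = 0.01173 × 40.30 = 0.4725 g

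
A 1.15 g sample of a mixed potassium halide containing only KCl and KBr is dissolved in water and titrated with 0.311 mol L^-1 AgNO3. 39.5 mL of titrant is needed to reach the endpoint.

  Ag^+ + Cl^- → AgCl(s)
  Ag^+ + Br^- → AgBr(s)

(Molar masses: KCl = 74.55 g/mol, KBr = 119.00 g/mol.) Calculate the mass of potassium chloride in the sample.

0.523 g

n(AgNO3) = 0.0395 × 0.311 = 0.0123 mol
Let x = n(KCl), y = n(KBr).
Titrant: 1x + 1y = 0.0123;  mass: 74.55x + 119.00y = 1.15
Solving, x = 7.02 × 10^-3 mol, y = 5.27 × 10^-3 mol
mass of KCl = 7.02 × 10^-3 × 74.55 = 0.523 g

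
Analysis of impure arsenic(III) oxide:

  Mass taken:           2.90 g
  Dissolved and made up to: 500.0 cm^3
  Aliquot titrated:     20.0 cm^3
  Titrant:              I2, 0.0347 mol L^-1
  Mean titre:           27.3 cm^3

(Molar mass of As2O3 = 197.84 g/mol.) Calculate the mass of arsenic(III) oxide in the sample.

2.34 g

As2O3 + 2 I2 + 2 H2O → As2O5 + 4 HI
n(I2) per titration = 0.0273 × 0.0347 = 9.47 × 10^-4 mol
From the 1:2 ratio, n(As2O3) in each aliquot = 1/2 × 9.47 × 10^-4 = 4.74 × 10^-4 mol
n(As2O3) in the whole flask = 4.74 × 10^-4 × 500.0/20.0 = 0.0118 mol
mass of As2O3 = 0.0118 × 197.84 = 2.34 g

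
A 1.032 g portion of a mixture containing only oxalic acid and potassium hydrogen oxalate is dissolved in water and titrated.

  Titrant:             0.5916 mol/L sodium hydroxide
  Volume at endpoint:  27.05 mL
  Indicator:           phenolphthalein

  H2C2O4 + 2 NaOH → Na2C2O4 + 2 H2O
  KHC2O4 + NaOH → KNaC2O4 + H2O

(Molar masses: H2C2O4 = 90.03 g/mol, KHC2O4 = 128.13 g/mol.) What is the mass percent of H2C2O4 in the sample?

n(NaOH) = 0.02705 × 0.5916 = 0.01600 mol
Let x = n(H2C2O4), y = n(KHC2O4).
Titrant: 2x + 1y = 0.01600;  mass: 90.03x + 128.13y = 1.032
Solving, x = 6.127 × 10^-3 mol, y = 3.749 × 10^-3 mol
mass of H2C2O4 = 6.127 × 10^-3 × 90.03 = 0.5516 g
% H2C2O4 = 0.5516 / 1.032 × 100 = 53.45 %

53.45 %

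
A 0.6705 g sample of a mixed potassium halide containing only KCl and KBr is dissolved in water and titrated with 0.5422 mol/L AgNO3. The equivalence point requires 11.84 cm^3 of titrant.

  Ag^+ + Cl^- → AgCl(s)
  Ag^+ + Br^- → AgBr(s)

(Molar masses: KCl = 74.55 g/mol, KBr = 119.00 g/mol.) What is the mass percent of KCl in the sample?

n(AgNO3) = 0.01184 × 0.5422 = 6.420 × 10^-3 mol
Let x = n(KCl), y = n(KBr).
Titrant: 1x + 1y = 6.420 × 10^-3;  mass: 74.55x + 119.00y = 0.6705
Solving, x = 2.102 × 10^-3 mol, y = 4.318 × 10^-3 mol
mass of KCl = 2.102 × 10^-3 × 74.55 = 0.1567 g
% KCl = 0.1567 / 0.6705 × 100 = 23.37 %

23.37 %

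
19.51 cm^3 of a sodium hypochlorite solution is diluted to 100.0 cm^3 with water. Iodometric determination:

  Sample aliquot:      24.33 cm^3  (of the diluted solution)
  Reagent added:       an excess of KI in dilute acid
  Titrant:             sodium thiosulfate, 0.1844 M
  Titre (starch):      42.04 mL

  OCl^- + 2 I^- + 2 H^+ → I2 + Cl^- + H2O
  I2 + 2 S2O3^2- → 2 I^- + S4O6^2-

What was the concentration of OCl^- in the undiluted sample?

n(S2O3^2-) = 0.04204 × 0.1844 = 7.752 × 10^-3 mol
n(I2) = n(S2O3^2-)/2 = 3.876 × 10^-3 mol
n(OCl^-) in the aliquot = 3.876 × 10^-3 mol (1:1 ratio)
[OCl^-]_dilute = 3.876 × 10^-3 / 0.02433 = 0.1593 mol/L
[OCl^-]_original = 0.1593 × 100.0/19.51 = 0.8166 mol/L

0.8166 M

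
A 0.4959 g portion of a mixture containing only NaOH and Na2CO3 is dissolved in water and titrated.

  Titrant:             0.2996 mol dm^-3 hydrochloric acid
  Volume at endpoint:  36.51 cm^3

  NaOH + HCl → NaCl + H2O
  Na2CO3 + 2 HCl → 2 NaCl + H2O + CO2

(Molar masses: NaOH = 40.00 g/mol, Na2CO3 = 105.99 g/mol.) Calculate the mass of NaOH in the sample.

0.2579 g

n(HCl) = 0.03651 × 0.2996 = 0.01094 mol
Let x = n(NaOH), y = n(Na2CO3).
Titrant: 1x + 2y = 0.01094;  mass: 40.00x + 105.99y = 0.4959
Solving, x = 6.447 × 10^-3 mol, y = 2.246 × 10^-3 mol
mass of NaOH = 6.447 × 10^-3 × 40.00 = 0.2579 g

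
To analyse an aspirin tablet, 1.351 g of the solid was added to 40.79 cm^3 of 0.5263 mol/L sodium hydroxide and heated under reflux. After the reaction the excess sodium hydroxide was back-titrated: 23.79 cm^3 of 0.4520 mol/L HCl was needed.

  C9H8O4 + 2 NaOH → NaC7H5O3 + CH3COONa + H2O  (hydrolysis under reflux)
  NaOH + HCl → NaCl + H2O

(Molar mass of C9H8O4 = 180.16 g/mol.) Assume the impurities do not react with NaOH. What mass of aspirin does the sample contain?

n(NaOH) added = 0.04079 × 0.5263 = 0.02147 mol
n(HCl) used in back-titration = 0.02379 × 0.4520 = 0.01075 mol
n(NaOH) left over = 0.01075 mol (1:1 ratio)
n(NaOH) consumed by analyte = 0.02147 − 0.01075 = 0.01071 mol
From the 1:2 ratio, n(C9H8O4) = 1/2 × 0.01071 = 5.357 × 10^-3 mol
mass of C9H8O4 = 5.357 × 10^-3 × 180.16 = 0.9652 g

0.9652 g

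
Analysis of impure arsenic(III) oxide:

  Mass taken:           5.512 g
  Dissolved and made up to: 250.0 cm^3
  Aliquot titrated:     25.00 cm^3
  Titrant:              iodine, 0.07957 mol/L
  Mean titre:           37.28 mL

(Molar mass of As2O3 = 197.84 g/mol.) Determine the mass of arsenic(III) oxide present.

2.934 g

As2O3 + 2 I2 + 2 H2O → As2O5 + 4 HI
n(I2) per titration = 0.03728 × 0.07957 = 2.966 × 10^-3 mol
From the 1:2 ratio, n(As2O3) in each aliquot = 1/2 × 2.966 × 10^-3 = 1.483 × 10^-3 mol
n(As2O3) in the whole flask = 1.483 × 10^-3 × 250.0/25.00 = 0.01483 mol
mass of As2O3 = 0.01483 × 197.84 = 2.934 g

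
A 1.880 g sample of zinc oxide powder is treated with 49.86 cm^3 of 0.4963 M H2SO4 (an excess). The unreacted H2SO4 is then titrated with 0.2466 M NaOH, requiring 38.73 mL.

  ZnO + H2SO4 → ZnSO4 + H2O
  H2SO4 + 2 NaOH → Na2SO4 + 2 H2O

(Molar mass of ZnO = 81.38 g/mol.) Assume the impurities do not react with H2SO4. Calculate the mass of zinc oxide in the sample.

1.625 g

n(H2SO4) added = 0.04986 × 0.4963 = 0.02475 mol
n(NaOH) used in back-titration = 0.03873 × 0.2466 = 9.551 × 10^-3 mol
From the 1:2 ratio, n(H2SO4) left over = 1/2 × 9.551 × 10^-3 = 4.775 × 10^-3 mol
n(H2SO4) consumed by analyte = 0.02475 − 4.775 × 10^-3 = 0.01997 mol
n(ZnO) = 0.01997 mol (1:1 ratio)
mass of ZnO = 0.01997 × 81.38 = 1.625 g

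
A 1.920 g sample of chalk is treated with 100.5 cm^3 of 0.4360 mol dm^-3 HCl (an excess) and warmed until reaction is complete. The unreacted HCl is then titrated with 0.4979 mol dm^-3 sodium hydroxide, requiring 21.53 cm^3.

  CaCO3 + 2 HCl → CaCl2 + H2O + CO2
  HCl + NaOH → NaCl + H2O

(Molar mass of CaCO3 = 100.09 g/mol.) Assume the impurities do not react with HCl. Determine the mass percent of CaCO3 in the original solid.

86.27 %

n(HCl) added = 0.1005 × 0.4360 = 0.04382 mol
n(NaOH) used in back-titration = 0.02153 × 0.4979 = 0.01072 mol
n(HCl) left over = 0.01072 mol (1:1 ratio)
n(HCl) consumed by analyte = 0.04382 − 0.01072 = 0.03310 mol
From the 1:2 ratio, n(CaCO3) = 1/2 × 0.03310 = 0.01655 mol
mass of CaCO3 = 0.01655 × 100.09 = 1.656 g
% CaCO3 = 1.656 / 1.920 × 100 = 86.27 %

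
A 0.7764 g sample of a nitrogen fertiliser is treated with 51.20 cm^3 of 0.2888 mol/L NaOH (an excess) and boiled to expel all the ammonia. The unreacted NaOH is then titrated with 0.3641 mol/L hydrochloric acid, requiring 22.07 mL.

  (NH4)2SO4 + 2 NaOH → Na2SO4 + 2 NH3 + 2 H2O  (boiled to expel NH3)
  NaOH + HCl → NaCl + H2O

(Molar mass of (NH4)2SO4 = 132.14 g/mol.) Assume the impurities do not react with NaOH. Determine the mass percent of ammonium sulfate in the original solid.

n(NaOH) added = 0.05120 × 0.2888 = 0.01479 mol
n(HCl) used in back-titration = 0.02207 × 0.3641 = 8.036 × 10^-3 mol
n(NaOH) left over = 8.036 × 10^-3 mol (1:1 ratio)
n(NaOH) consumed by analyte = 0.01479 − 8.036 × 10^-3 = 6.751 × 10^-3 mol
From the 1:2 ratio, n((NH4)2SO4) = 1/2 × 6.751 × 10^-3 = 3.375 × 10^-3 mol
mass of (NH4)2SO4 = 3.375 × 10^-3 × 132.14 = 0.4460 g
% (NH4)2SO4 = 0.4460 / 0.7764 × 100 = 57.45 %

57.45 %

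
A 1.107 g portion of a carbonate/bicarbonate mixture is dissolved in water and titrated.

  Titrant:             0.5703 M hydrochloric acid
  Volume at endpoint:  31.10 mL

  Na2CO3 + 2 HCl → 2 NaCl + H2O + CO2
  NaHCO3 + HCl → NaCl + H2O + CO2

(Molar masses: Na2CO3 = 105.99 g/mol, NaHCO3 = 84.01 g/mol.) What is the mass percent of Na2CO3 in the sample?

n(HCl) = 0.03110 × 0.5703 = 0.01774 mol
Let x = n(Na2CO3), y = n(NaHCO3).
Titrant: 2x + 1y = 0.01774;  mass: 105.99x + 84.01y = 1.107
Solving, x = 6.175 × 10^-3 mol, y = 5.387 × 10^-3 mol
mass of Na2CO3 = 6.175 × 10^-3 × 105.99 = 0.6545 g
% Na2CO3 = 0.6545 / 1.107 × 100 = 59.12 %

59.12 %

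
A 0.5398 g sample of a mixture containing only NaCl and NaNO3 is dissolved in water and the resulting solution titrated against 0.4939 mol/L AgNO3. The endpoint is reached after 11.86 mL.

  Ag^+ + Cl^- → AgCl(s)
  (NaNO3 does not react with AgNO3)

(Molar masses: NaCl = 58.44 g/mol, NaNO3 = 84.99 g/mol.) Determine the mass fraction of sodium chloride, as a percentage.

n(AgNO3) = 0.01186 × 0.4939 = 5.858 × 10^-3 mol
Let x = n(NaCl), y = n(NaNO3).
Titrant: 1x = 5.858 × 10^-3;  mass: 58.44x + 84.99y = 0.5398
Solving, x = 5.858 × 10^-3 mol, y = 2.324 × 10^-3 mol
mass of NaCl = 5.858 × 10^-3 × 58.44 = 0.3423 g
% NaCl = 0.3423 / 0.5398 × 100 = 63.42 %

63.42 %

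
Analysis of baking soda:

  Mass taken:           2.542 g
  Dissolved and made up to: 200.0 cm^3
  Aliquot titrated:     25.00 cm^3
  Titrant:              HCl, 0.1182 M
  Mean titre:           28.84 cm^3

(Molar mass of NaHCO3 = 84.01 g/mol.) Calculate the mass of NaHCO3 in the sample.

2.291 g

NaHCO3 + HCl → NaCl + H2O + CO2
n(HCl) per titration = 0.02884 × 0.1182 = 3.409 × 10^-3 mol
n(NaHCO3) in each aliquot = 3.409 × 10^-3 mol (1:1 ratio)
n(NaHCO3) in the whole flask = 3.409 × 10^-3 × 200.0/25.00 = 0.02727 mol
mass of NaHCO3 = 0.02727 × 84.01 = 2.291 g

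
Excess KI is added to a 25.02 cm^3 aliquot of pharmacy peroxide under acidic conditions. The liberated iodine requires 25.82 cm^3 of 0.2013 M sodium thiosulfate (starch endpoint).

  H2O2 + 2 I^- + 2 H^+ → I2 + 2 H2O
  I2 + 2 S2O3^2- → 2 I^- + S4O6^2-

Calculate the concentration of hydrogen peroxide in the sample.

0.1039 M

n(S2O3^2-) = 0.02582 × 0.2013 = 5.198 × 10^-3 mol
n(I2) = n(S2O3^2-)/2 = 2.599 × 10^-3 mol
n(H2O2) in the aliquot = 2.599 × 10^-3 mol (1:1 ratio)
[H2O2] = 2.599 × 10^-3 / 0.02502 = 0.1039 mol/L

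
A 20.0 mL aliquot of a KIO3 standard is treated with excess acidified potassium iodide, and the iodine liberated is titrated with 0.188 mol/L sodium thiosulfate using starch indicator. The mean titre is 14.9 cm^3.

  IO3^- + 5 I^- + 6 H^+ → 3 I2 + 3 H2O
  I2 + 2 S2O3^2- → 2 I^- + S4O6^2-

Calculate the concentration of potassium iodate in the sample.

0.0233 mol/L

n(S2O3^2-) = 0.0149 × 0.188 = 2.80 × 10^-3 mol
n(I2) = n(S2O3^2-)/2 = 1.40 × 10^-3 mol
From the 1:3 ratio, n(IO3^-) in the aliquot = 1/3 × 1.40 × 10^-3 = 4.67 × 10^-4 mol
[IO3^-] = 4.67 × 10^-4 / 0.0200 = 0.0233 mol/L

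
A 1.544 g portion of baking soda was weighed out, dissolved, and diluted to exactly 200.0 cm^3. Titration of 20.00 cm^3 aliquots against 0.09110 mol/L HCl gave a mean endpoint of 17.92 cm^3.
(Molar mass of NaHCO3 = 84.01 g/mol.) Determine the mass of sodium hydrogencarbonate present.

1.371 g

NaHCO3 + HCl → NaCl + H2O + CO2
n(HCl) per titration = 0.01792 × 0.09110 = 1.633 × 10^-3 mol
n(NaHCO3) in each aliquot = 1.633 × 10^-3 mol (1:1 ratio)
n(NaHCO3) in the whole flask = 1.633 × 10^-3 × 200.0/20.00 = 0.01633 mol
mass of NaHCO3 = 0.01633 × 84.01 = 1.371 g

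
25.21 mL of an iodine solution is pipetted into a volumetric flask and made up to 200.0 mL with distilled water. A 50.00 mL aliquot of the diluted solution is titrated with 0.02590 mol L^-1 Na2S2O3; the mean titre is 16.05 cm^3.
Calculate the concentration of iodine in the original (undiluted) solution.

I2 + 2 S2O3^2- → 2 I^- + S4O6^2-
n(Na2S2O3) = 0.01605 × 0.02590 = 4.157 × 10^-4 mol
From the 1:2 ratio, n(I2) in the aliquot = 1/2 × 4.157 × 10^-4 = 2.078 × 10^-4 mol
[I2]_dilute = 2.078 × 10^-4 / 0.05000 = 0.004157 mol/L
Dilution factor = 200.0 / 25.21 = 7.933
[I2]_stock = 0.004157 × 7.933 = 0.03298 mol/L

0.03298 mol/L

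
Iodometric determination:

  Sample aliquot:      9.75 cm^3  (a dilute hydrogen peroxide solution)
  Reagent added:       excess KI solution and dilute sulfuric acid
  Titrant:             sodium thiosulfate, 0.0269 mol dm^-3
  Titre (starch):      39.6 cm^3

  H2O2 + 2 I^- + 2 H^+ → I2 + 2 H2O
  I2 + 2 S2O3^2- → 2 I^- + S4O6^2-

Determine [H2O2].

n(S2O3^2-) = 0.0396 × 0.0269 = 1.07 × 10^-3 mol
n(I2) = n(S2O3^2-)/2 = 5.33 × 10^-4 mol
n(H2O2) in the aliquot = 5.33 × 10^-4 mol (1:1 ratio)
[H2O2] = 5.33 × 10^-4 / 0.00975 = 0.0546 mol/L

0.0546 mol/L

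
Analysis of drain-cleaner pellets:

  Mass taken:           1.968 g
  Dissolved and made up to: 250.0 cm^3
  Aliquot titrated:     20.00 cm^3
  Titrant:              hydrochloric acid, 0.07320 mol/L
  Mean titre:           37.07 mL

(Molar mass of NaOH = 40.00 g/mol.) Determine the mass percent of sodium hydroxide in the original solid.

68.94 %

NaOH + HCl → NaCl + H2O
n(HCl) per titration = 0.03707 × 0.07320 = 2.714 × 10^-3 mol
n(NaOH) in each aliquot = 2.714 × 10^-3 mol (1:1 ratio)
n(NaOH) in the whole flask = 2.714 × 10^-3 × 250.0/20.00 = 0.03392 mol
mass of NaOH = 0.03392 × 40.00 = 1.357 g
% NaOH = 1.357 / 1.968 × 100 = 68.94 %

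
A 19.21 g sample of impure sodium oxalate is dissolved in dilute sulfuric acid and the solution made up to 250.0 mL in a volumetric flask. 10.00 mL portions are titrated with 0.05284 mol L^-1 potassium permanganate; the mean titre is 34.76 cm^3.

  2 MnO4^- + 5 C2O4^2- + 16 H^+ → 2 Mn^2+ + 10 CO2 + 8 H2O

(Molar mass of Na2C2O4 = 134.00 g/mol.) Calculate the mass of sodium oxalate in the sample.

n(KMnO4) per titration = 0.03476 × 0.05284 = 1.837 × 10^-3 mol
From the 5:2 ratio, n(Na2C2O4) in each aliquot = 5/2 × 1.837 × 10^-3 = 4.592 × 10^-3 mol
n(Na2C2O4) in the whole flask = 4.592 × 10^-3 × 250.0/10.00 = 0.1148 mol
mass of Na2C2O4 = 0.1148 × 134.00 = 15.38 g

15.38 g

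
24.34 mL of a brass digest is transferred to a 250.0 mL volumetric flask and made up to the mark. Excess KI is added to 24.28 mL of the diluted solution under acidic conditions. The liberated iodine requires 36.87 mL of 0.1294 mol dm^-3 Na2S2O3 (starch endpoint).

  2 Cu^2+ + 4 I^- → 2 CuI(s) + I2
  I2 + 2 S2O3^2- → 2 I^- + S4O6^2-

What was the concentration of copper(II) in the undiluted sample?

2.018 mol/L

n(S2O3^2-) = 0.03687 × 0.1294 = 4.771 × 10^-3 mol
n(I2) = n(S2O3^2-)/2 = 2.385 × 10^-3 mol
From the 2:1 ratio, n(Cu2+) in the aliquot = 2/1 × 2.385 × 10^-3 = 4.771 × 10^-3 mol
[Cu2+]_dilute = 4.771 × 10^-3 / 0.02428 = 0.1965 mol/L
[Cu2+]_original = 0.1965 × 250.0/24.34 = 2.018 mol/L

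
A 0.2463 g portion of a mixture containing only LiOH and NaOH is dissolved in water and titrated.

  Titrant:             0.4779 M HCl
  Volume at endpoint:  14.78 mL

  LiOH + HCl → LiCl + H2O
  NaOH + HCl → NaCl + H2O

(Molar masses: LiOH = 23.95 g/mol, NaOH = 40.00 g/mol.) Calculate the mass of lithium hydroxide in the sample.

n(HCl) = 0.01478 × 0.4779 = 7.063 × 10^-3 mol
Let x = n(LiOH), y = n(NaOH).
Titrant: 1x + 1y = 7.063 × 10^-3;  mass: 23.95x + 40.00y = 0.2463
Solving, x = 2.258 × 10^-3 mol, y = 4.806 × 10^-3 mol
mass of LiOH = 2.258 × 10^-3 × 23.95 = 0.05407 g

0.05407 g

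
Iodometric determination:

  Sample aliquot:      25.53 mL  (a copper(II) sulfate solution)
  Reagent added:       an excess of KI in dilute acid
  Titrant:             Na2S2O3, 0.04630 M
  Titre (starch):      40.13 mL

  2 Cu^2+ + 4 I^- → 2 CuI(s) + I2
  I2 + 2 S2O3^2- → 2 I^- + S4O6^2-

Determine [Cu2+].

n(S2O3^2-) = 0.04013 × 0.04630 = 1.858 × 10^-3 mol
n(I2) = n(S2O3^2-)/2 = 9.290 × 10^-4 mol
From the 2:1 ratio, n(Cu2+) in the aliquot = 2/1 × 9.290 × 10^-4 = 1.858 × 10^-3 mol
[Cu2+] = 1.858 × 10^-3 / 0.02553 = 0.07278 mol/L

0.07278 M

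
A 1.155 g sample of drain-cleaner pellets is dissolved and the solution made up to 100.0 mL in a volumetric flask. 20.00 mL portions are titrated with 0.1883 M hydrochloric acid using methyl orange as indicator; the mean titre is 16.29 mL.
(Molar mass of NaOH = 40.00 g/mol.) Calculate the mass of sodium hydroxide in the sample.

0.6135 g

NaOH + HCl → NaCl + H2O
n(HCl) per titration = 0.01629 × 0.1883 = 3.067 × 10^-3 mol
n(NaOH) in each aliquot = 3.067 × 10^-3 mol (1:1 ratio)
n(NaOH) in the whole flask = 3.067 × 10^-3 × 100.0/20.00 = 0.01534 mol
mass of NaOH = 0.01534 × 40.00 = 0.6135 g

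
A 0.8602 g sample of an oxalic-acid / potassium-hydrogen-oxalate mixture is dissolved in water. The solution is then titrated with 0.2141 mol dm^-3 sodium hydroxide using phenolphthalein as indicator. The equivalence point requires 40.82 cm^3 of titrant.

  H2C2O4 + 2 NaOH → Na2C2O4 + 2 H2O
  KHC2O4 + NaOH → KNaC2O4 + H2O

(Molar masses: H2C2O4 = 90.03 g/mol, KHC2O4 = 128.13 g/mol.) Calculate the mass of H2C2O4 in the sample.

0.1406 g

n(NaOH) = 0.04082 × 0.2141 = 8.740 × 10^-3 mol
Let x = n(H2C2O4), y = n(KHC2O4).
Titrant: 2x + 1y = 8.740 × 10^-3;  mass: 90.03x + 128.13y = 0.8602
Solving, x = 1.562 × 10^-3 mol, y = 5.616 × 10^-3 mol
mass of H2C2O4 = 1.562 × 10^-3 × 90.03 = 0.1406 g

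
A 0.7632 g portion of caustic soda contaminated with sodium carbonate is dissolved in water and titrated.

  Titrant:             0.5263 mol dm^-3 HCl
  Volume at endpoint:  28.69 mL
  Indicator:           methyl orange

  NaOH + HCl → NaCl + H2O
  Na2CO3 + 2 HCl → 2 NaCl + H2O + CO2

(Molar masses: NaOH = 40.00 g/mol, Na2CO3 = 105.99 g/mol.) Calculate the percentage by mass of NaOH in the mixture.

n(HCl) = 0.02869 × 0.5263 = 0.01510 mol
Let x = n(NaOH), y = n(Na2CO3).
Titrant: 1x + 2y = 0.01510;  mass: 40.00x + 105.99y = 0.7632
Solving, x = 2.847 × 10^-3 mol, y = 6.126 × 10^-3 mol
mass of NaOH = 2.847 × 10^-3 × 40.00 = 0.1139 g
% NaOH = 0.1139 / 0.7632 × 100 = 14.92 %

14.92 %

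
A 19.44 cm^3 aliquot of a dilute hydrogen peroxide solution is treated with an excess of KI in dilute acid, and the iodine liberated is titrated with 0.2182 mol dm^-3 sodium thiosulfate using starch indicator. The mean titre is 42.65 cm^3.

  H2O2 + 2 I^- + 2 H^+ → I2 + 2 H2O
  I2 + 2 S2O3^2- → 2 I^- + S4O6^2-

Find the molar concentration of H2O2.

0.2394 mol/L

n(S2O3^2-) = 0.04265 × 0.2182 = 9.306 × 10^-3 mol
n(I2) = n(S2O3^2-)/2 = 4.653 × 10^-3 mol
n(H2O2) in the aliquot = 4.653 × 10^-3 mol (1:1 ratio)
[H2O2] = 4.653 × 10^-3 / 0.01944 = 0.2394 mol/L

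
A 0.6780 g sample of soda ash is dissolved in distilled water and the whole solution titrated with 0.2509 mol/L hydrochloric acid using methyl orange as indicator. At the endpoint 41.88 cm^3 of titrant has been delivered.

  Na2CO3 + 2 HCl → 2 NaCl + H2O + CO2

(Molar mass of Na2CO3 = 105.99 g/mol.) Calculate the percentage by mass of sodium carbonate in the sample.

82.13 %

n(HCl) = 0.04188 L × 0.2509 mol/L = 0.01051 mol
From the 1:2 ratio, n(Na2CO3) = 1/2 × 0.01051 = 5.254 × 10^-3 mol
mass of Na2CO3 = 5.254 × 10^-3 × 105.99 g/mol = 0.5569 g
% Na2CO3 = 0.5569 / 0.6780 × 100 = 82.13 %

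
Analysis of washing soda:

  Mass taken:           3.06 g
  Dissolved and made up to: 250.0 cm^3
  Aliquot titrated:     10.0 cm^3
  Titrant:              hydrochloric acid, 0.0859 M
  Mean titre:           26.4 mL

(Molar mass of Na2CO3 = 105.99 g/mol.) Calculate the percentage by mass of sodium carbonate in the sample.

98.2 %

Na2CO3 + 2 HCl → 2 NaCl + H2O + CO2
n(HCl) per titration = 0.0264 × 0.0859 = 2.27 × 10^-3 mol
From the 1:2 ratio, n(Na2CO3) in each aliquot = 1/2 × 2.27 × 10^-3 = 1.13 × 10^-3 mol
n(Na2CO3) in the whole flask = 1.13 × 10^-3 × 250.0/10.0 = 0.0283 mol
mass of Na2CO3 = 0.0283 × 105.99 = 3.00 g
% Na2CO3 = 3.00 / 3.06 × 100 = 98.2 %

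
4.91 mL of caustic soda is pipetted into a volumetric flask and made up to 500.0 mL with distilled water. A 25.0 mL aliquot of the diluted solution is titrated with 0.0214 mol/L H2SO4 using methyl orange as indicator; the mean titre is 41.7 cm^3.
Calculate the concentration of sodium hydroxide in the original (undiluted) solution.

7.27 mol/L

2 NaOH + H2SO4 → Na2SO4 + 2 H2O
n(H2SO4) = 0.0417 × 0.0214 = 8.92 × 10^-4 mol
From the 2:1 ratio, n(NaOH) in the aliquot = 2/1 × 8.92 × 10^-4 = 1.78 × 10^-3 mol
[NaOH]_dilute = 1.78 × 10^-3 / 0.0250 = 0.0714 mol/L
Dilution factor = 500.0 / 4.91 = 101.8
[NaOH]_stock = 0.0714 × 101.8 = 7.27 mol/L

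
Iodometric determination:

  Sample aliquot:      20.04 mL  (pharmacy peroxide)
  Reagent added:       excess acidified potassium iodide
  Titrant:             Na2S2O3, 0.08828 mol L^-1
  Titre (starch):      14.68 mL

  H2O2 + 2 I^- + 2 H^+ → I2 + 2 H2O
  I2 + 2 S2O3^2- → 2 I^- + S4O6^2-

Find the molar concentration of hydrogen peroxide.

0.03233 mol/L

n(S2O3^2-) = 0.01468 × 0.08828 = 1.296 × 10^-3 mol
n(I2) = n(S2O3^2-)/2 = 6.480 × 10^-4 mol
n(H2O2) in the aliquot = 6.480 × 10^-4 mol (1:1 ratio)
[H2O2] = 6.480 × 10^-4 / 0.02004 = 0.03233 mol/L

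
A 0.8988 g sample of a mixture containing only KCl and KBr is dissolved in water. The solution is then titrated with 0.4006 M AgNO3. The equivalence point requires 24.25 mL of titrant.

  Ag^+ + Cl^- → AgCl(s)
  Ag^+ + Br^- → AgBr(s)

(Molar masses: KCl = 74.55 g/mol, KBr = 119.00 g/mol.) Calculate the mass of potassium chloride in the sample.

n(AgNO3) = 0.02425 × 0.4006 = 9.715 × 10^-3 mol
Let x = n(KCl), y = n(KBr).
Titrant: 1x + 1y = 9.715 × 10^-3;  mass: 74.55x + 119.00y = 0.8988
Solving, x = 5.787 × 10^-3 mol, y = 3.928 × 10^-3 mol
mass of KCl = 5.787 × 10^-3 × 74.55 = 0.4314 g

0.4314 g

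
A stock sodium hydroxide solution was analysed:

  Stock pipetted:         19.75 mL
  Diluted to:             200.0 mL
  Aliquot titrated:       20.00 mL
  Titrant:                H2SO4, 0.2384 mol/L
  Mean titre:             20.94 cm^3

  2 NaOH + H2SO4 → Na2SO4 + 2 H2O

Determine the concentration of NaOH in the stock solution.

5.055 mol/L

n(H2SO4) = 0.02094 × 0.2384 = 4.992 × 10^-3 mol
From the 2:1 ratio, n(NaOH) in the aliquot = 2/1 × 4.992 × 10^-3 = 9.984 × 10^-3 mol
[NaOH]_dilute = 9.984 × 10^-3 / 0.02000 = 0.4992 mol/L
Dilution factor = 200.0 / 19.75 = 10.13
[NaOH]_stock = 0.4992 × 10.13 = 5.055 mol/L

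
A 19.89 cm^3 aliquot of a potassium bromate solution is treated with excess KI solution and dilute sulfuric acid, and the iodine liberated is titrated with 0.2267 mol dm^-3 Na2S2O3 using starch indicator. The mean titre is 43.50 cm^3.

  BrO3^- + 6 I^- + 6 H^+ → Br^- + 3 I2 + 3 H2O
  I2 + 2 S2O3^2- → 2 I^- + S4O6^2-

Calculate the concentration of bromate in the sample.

0.08263 mol/L

n(S2O3^2-) = 0.04350 × 0.2267 = 9.861 × 10^-3 mol
n(I2) = n(S2O3^2-)/2 = 4.931 × 10^-3 mol
From the 1:3 ratio, n(BrO3^-) in the aliquot = 1/3 × 4.931 × 10^-3 = 1.644 × 10^-3 mol
[BrO3^-] = 1.644 × 10^-3 / 0.01989 = 0.08263 mol/L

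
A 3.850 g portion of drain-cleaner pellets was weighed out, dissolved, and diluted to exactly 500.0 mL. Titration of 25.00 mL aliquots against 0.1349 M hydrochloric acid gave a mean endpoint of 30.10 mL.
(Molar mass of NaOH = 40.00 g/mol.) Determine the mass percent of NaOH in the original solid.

84.37 %

NaOH + HCl → NaCl + H2O
n(HCl) per titration = 0.03010 × 0.1349 = 4.060 × 10^-3 mol
n(NaOH) in each aliquot = 4.060 × 10^-3 mol (1:1 ratio)
n(NaOH) in the whole flask = 4.060 × 10^-3 × 500.0/25.00 = 0.08121 mol
mass of NaOH = 0.08121 × 40.00 = 3.248 g
% NaOH = 3.248 / 3.850 × 100 = 84.37 %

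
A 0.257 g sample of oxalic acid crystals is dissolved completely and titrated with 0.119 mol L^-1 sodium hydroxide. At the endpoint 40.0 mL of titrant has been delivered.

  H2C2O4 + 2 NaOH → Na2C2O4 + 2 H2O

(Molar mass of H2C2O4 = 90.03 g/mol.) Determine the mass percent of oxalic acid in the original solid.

n(NaOH) = 0.0400 L × 0.119 mol/L = 4.76 × 10^-3 mol
From the 1:2 ratio, n(H2C2O4) = 1/2 × 4.76 × 10^-3 = 2.38 × 10^-3 mol
mass of H2C2O4 = 2.38 × 10^-3 × 90.03 g/mol = 0.214 g
% H2C2O4 = 0.214 / 0.257 × 100 = 83.4 %

83.4 %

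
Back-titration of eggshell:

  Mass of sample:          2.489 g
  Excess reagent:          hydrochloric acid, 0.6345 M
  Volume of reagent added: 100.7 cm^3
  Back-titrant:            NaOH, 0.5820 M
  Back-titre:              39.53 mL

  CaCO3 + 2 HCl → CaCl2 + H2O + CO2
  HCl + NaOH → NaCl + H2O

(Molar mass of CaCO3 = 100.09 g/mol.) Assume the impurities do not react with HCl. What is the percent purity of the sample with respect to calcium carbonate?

82.21 %

n(HCl) added = 0.1007 × 0.6345 = 0.06389 mol
n(NaOH) used in back-titration = 0.03953 × 0.5820 = 0.02301 mol
n(HCl) left over = 0.02301 mol (1:1 ratio)
n(HCl) consumed by analyte = 0.06389 − 0.02301 = 0.04089 mol
From the 1:2 ratio, n(CaCO3) = 1/2 × 0.04089 = 0.02044 mol
mass of CaCO3 = 0.02044 × 100.09 = 2.046 g
% CaCO3 = 2.046 / 2.489 × 100 = 82.21 %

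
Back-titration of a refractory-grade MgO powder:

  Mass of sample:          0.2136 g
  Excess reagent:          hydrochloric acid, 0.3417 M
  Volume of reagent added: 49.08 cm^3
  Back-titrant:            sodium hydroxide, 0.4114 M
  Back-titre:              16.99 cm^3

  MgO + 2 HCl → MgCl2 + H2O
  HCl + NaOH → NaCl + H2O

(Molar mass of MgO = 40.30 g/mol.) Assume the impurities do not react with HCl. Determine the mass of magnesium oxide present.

0.1971 g

n(HCl) added = 0.04908 × 0.3417 = 0.01677 mol
n(NaOH) used in back-titration = 0.01699 × 0.4114 = 6.990 × 10^-3 mol
n(HCl) left over = 6.990 × 10^-3 mol (1:1 ratio)
n(HCl) consumed by analyte = 0.01677 − 6.990 × 10^-3 = 9.781 × 10^-3 mol
From the 1:2 ratio, n(MgO) = 1/2 × 9.781 × 10^-3 = 4.890 × 10^-3 mol
mass of MgO = 4.890 × 10^-3 × 40.30 = 0.1971 g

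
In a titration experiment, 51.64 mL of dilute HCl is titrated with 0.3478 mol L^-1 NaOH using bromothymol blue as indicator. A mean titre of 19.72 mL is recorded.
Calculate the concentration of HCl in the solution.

0.1328 mol/L

HCl + NaOH → NaCl + H2O
n(NaOH) = 0.01972 L × 0.3478 mol/L = 6.859 × 10^-3 mol
n(HCl) = 6.859 × 10^-3 mol (1:1 mole ratio)
[HCl] = 6.859 × 10^-3 mol / 0.05164 L = 0.1328 mol/L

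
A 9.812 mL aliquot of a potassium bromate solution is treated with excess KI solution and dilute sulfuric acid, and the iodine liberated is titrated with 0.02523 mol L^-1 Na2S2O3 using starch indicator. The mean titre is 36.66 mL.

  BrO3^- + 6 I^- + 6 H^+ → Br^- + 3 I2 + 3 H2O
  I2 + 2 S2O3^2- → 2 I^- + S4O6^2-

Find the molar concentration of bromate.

0.01571 mol/L

n(S2O3^2-) = 0.03666 × 0.02523 = 9.249 × 10^-4 mol
n(I2) = n(S2O3^2-)/2 = 4.625 × 10^-4 mol
From the 1:3 ratio, n(BrO3^-) in the aliquot = 1/3 × 4.625 × 10^-4 = 1.542 × 10^-4 mol
[BrO3^-] = 1.542 × 10^-4 / 0.009812 = 0.01571 mol/L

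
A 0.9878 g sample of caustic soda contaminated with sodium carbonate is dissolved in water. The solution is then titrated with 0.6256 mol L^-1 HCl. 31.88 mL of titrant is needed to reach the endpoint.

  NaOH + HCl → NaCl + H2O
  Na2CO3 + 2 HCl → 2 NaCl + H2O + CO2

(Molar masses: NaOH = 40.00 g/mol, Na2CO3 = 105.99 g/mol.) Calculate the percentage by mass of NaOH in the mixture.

21.54 %

n(HCl) = 0.03188 × 0.6256 = 0.01994 mol
Let x = n(NaOH), y = n(Na2CO3).
Titrant: 1x + 2y = 0.01994;  mass: 40.00x + 105.99y = 0.9878
Solving, x = 5.320 × 10^-3 mol, y = 7.312 × 10^-3 mol
mass of NaOH = 5.320 × 10^-3 × 40.00 = 0.2128 g
% NaOH = 0.2128 / 0.9878 × 100 = 21.54 %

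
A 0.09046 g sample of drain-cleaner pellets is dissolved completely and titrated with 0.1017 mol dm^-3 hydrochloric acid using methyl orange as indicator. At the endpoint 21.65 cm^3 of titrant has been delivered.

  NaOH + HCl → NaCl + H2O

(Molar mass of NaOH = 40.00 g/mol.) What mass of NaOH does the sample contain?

0.08807 g

n(HCl) = 0.02165 L × 0.1017 mol/L = 2.202 × 10^-3 mol
n(NaOH) = 2.202 × 10^-3 mol (1:1 ratio)
mass of NaOH = 2.202 × 10^-3 × 40.00 g/mol = 0.08807 g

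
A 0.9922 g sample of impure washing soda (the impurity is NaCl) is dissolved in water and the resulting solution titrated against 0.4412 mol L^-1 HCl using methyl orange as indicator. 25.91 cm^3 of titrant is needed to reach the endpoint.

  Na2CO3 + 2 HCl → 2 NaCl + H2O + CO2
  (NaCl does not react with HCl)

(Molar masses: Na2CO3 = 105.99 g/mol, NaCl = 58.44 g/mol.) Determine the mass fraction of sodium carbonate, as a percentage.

61.06 %

n(HCl) = 0.02591 × 0.4412 = 0.01143 mol
Let x = n(Na2CO3), y = n(NaCl).
Titrant: 2x = 0.01143;  mass: 105.99x + 58.44y = 0.9922
Solving, x = 5.716 × 10^-3 mol, y = 6.612 × 10^-3 mol
mass of Na2CO3 = 5.716 × 10^-3 × 105.99 = 0.6058 g
% Na2CO3 = 0.6058 / 0.9922 × 100 = 61.06 %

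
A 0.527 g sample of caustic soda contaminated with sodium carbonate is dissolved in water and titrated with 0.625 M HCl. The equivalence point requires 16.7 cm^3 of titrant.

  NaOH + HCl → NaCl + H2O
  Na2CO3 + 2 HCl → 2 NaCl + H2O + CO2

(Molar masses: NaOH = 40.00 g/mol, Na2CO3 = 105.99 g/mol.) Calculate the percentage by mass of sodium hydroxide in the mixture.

15.3 %

n(HCl) = 0.0167 × 0.625 = 0.0104 mol
Let x = n(NaOH), y = n(Na2CO3).
Titrant: 1x + 2y = 0.0104;  mass: 40.00x + 105.99y = 0.527
Solving, x = 2.01 × 10^-3 mol, y = 4.21 × 10^-3 mol
mass of NaOH = 2.01 × 10^-3 × 40.00 = 0.0804 g
% NaOH = 0.0804 / 0.527 × 100 = 15.3 %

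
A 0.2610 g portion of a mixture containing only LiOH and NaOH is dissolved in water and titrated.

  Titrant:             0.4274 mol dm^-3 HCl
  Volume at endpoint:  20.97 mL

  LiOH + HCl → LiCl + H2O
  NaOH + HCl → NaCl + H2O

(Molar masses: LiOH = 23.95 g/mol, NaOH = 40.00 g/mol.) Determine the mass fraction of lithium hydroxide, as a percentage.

n(HCl) = 0.02097 × 0.4274 = 8.963 × 10^-3 mol
Let x = n(LiOH), y = n(NaOH).
Titrant: 1x + 1y = 8.963 × 10^-3;  mass: 23.95x + 40.00y = 0.2610
Solving, x = 6.075 × 10^-3 mol, y = 2.888 × 10^-3 mol
mass of LiOH = 6.075 × 10^-3 × 23.95 = 0.1455 g
% LiOH = 0.1455 / 0.2610 × 100 = 55.75 %

55.75 %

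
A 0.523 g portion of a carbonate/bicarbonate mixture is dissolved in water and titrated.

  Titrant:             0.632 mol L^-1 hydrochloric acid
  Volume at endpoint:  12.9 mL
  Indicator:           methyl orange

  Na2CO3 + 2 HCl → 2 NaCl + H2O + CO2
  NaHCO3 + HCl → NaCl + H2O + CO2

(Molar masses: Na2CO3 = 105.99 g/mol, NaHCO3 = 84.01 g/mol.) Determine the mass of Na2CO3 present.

0.277 g

n(HCl) = 0.0129 × 0.632 = 8.15 × 10^-3 mol
Let x = n(Na2CO3), y = n(NaHCO3).
Titrant: 2x + 1y = 8.15 × 10^-3;  mass: 105.99x + 84.01y = 0.523
Solving, x = 2.61 × 10^-3 mol, y = 2.93 × 10^-3 mol
mass of Na2CO3 = 2.61 × 10^-3 × 105.99 = 0.277 g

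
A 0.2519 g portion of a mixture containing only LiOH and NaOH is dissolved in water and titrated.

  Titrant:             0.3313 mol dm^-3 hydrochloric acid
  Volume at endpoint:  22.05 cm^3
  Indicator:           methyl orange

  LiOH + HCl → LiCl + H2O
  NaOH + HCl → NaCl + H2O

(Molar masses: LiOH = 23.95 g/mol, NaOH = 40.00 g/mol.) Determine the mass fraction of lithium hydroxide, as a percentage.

n(HCl) = 0.02205 × 0.3313 = 7.305 × 10^-3 mol
Let x = n(LiOH), y = n(NaOH).
Titrant: 1x + 1y = 7.305 × 10^-3;  mass: 23.95x + 40.00y = 0.2519
Solving, x = 2.511 × 10^-3 mol, y = 4.794 × 10^-3 mol
mass of LiOH = 2.511 × 10^-3 × 23.95 = 0.06015 g
% LiOH = 0.06015 / 0.2519 × 100 = 23.88 %

23.88 %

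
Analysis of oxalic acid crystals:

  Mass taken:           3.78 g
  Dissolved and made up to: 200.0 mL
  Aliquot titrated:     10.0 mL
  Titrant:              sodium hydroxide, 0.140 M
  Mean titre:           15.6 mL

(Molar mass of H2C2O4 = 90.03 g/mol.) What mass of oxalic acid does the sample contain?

1.97 g

H2C2O4 + 2 NaOH → Na2C2O4 + 2 H2O
n(NaOH) per titration = 0.0156 × 0.140 = 2.18 × 10^-3 mol
From the 1:2 ratio, n(H2C2O4) in each aliquot = 1/2 × 2.18 × 10^-3 = 1.09 × 10^-3 mol
n(H2C2O4) in the whole flask = 1.09 × 10^-3 × 200.0/10.0 = 0.0218 mol
mass of H2C2O4 = 0.0218 × 90.03 = 1.97 g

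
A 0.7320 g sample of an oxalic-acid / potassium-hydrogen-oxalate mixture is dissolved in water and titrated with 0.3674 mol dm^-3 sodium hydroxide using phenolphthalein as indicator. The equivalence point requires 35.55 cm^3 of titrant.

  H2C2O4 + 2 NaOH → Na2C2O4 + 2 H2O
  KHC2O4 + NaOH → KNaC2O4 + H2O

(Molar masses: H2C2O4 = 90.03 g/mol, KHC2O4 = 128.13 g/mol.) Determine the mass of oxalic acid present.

n(NaOH) = 0.03555 × 0.3674 = 0.01306 mol
Let x = n(H2C2O4), y = n(KHC2O4).
Titrant: 2x + 1y = 0.01306;  mass: 90.03x + 128.13y = 0.7320
Solving, x = 5.664 × 10^-3 mol, y = 1.733 × 10^-3 mol
mass of H2C2O4 = 5.664 × 10^-3 × 90.03 = 0.5099 g

0.5099 g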